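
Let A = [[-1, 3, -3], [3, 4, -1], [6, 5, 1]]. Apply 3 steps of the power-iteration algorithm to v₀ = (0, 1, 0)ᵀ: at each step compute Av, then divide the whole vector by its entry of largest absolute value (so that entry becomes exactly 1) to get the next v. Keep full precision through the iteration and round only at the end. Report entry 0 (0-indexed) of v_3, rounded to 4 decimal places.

-0.5888

Av0 = (3.00000, 4.00000, 5.00000); divide by 5.00000 → v1 = (0.60000, 0.80000, 1.00000)
Av1 = (-1.20000, 4.00000, 8.60000); divide by 8.60000 → v2 = (-0.13953, 0.46512, 1.00000)
Av2 = (-1.46512, 0.44186, 2.48837); divide by 2.48837 → v3 = (-0.58879, 0.17757, 1.00000)
Requested entry of v3: -63/107 = -0.5888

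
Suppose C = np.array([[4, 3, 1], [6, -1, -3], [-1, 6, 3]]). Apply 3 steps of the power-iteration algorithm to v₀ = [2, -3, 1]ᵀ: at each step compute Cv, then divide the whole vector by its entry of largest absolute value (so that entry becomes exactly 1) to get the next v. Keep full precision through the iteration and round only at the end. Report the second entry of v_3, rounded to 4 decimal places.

0.0432

Cv0 = (0.00000, 12.00000, -17.00000); divide by -17.00000 → v1 = (0.00000, -0.70588, 1.00000)
Cv1 = (-1.11765, -2.29412, -1.23529); divide by -2.29412 → v2 = (0.48718, 1.00000, 0.53846)
Cv2 = (5.48718, 0.30769, 7.12821); divide by 7.12821 → v3 = (0.76978, 0.04317, 1.00000)
Requested entry of v3: 12/278 = 0.0432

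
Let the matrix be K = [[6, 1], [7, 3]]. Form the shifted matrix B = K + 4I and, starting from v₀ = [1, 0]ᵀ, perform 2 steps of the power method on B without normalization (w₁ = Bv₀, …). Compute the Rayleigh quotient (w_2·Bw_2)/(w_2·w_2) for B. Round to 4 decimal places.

B = K + 4I has rows (10, 1); (7, 7)
w1 = Bv₀ = (10·1 + 1·0; 7·1 + 7·0) = (10, 7)
w2 = Bw1 = (10·10 + 1·7; 7·10 + 7·7) = (107, 119)
Bw2 = (1189, 1582)
w2·Bw2 = 315481; w2·w2 = 25610; μ ≈ 315481/25610 = 12.3187

12.3187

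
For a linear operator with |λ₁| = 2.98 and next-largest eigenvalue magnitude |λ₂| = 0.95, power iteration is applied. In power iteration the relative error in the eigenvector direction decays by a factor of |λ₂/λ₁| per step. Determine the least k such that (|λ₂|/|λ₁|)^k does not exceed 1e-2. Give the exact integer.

5

|λ₂/λ₁| = 0.95/2.98 = 0.31879
Need k ≥ ln(1e-2) / ln(0.31879) = -4.6052 / -1.1432 ≈ 4.028
Smallest integer k satisfying the bound: 5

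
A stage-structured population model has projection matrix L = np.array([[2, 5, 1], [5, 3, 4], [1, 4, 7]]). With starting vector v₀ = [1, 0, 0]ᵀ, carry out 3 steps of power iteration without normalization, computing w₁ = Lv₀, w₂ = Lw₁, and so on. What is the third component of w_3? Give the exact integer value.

349

w1 = Lv₀ = (2·1 + 5·0 + 1·0; 5·1 + 3·0 + 4·0; 1·1 + 4·0 + 7·0) = (2, 5, 1)
w2 = Lw1 = (2·2 + 5·5 + 1·1; 5·2 + 3·5 + 4·1; 1·2 + 4·5 + 7·1) = (30, 29, 29)
w3 = Lw2 = (234, 353, 349)
The requested component of w3 is 349.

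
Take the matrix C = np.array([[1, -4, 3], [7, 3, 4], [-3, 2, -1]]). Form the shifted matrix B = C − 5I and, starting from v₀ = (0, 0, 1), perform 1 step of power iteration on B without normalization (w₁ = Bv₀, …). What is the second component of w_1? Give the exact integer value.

4

B = C − 5I has rows (-4, -4, 3); (7, -2, 4); (-3, 2, -6)
w1 = Bv₀ = (3, 4, -6)
Requested component of w1: 4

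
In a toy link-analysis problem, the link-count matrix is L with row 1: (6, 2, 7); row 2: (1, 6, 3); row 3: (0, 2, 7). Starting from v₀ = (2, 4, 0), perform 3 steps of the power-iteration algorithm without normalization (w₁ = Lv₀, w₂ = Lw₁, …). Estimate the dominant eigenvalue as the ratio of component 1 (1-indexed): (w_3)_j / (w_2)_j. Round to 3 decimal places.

λ ≈ 11.070

w1 = Lv₀ = (20, 26, 8)
w2 = Lw1 = (228, 200, 108)
w3 = Lw2 = (2524, 1752, 1156)
Ratio at component: 2524 / 228 = 11.070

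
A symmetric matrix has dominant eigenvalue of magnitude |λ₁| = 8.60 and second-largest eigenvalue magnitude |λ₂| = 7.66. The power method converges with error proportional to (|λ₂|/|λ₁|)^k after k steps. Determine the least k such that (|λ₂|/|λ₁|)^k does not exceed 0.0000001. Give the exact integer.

|λ₂/λ₁| = 7.66/8.60 = 0.89070
Need k ≥ ln(0.0000001) / ln(0.89070) = -16.1181 / -0.1158 ≈ 139.249
Smallest integer k satisfying the bound: 140

140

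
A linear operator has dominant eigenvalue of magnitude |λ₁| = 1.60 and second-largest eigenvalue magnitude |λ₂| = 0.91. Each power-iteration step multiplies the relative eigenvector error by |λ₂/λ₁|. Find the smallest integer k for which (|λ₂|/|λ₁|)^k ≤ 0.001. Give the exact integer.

13

|λ₂/λ₁| = 0.91/1.60 = 0.56875
Need k ≥ ln(0.001) / ln(0.56875) = -6.9078 / -0.5643 ≈ 12.241
Smallest integer k satisfying the bound: 13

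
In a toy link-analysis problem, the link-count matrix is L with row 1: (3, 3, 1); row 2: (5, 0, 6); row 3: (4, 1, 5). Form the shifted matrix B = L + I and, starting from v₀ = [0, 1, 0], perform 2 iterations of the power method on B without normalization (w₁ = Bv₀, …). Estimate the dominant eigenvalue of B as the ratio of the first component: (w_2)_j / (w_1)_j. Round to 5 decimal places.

B = L + I has rows (4, 3, 1); (5, 1, 6); (4, 1, 6)
w1 = Bv₀ = (4·0 + 3·1 + 1·0; 5·0 + 1·1 + 6·0; 4·0 + 1·1 + 6·0) = (3, 1, 1)
w2 = Bw1 = (4·3 + 3·1 + 1·1; 5·3 + 1·1 + 6·1; 4·3 + 1·1 + 6·1) = (16, 22, 19)
Ratio: 16/3 = 5.33333

μ ≈ 5.33333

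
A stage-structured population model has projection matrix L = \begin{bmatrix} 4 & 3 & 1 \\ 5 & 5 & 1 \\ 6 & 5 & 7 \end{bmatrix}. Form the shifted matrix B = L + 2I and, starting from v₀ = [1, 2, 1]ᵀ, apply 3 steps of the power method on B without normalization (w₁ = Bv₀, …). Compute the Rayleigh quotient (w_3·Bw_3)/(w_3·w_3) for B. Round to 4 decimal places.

13.3842

B = L + 2I has rows (6, 3, 1); (5, 7, 1); (6, 5, 9)
w1 = Bv₀ = (13, 20, 25)
w2 = Bw1 = (163, 230, 403)
w3 = Bw2 = (2071, 2828, 5755)
Bw3 = (26665, 35906, 78361)
w3·Bw3 = 607732938; w3·w3 = 45406650; μ ≈ 607732938/45406650 = 13.3842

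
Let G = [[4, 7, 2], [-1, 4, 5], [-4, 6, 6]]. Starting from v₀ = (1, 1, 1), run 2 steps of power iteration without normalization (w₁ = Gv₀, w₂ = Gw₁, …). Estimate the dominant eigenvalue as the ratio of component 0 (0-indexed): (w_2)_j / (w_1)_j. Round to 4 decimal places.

w1 = Gv₀ = (4·1 + 7·1 + 2·1; (-1)·1 + 4·1 + 5·1; (-4)·1 + 6·1 + 6·1) = (13, 8, 8)
w2 = Gw1 = (4·13 + 7·8 + 2·8; (-1)·13 + 4·8 + 5·8; (-4)·13 + 6·8 + 6·8) = (124, 59, 44)
Ratio at component: 124 / 13 = 9.5385

λ ≈ 9.5385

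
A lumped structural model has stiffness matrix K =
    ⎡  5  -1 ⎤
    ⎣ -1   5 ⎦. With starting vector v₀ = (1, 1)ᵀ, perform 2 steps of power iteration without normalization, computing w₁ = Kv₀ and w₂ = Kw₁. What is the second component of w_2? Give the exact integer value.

16

w1 = Kv₀ = (5·1 + (-1)·1; (-1)·1 + 5·1) = (4, 4)
w2 = Kw1 = (5·4 + (-1)·4; (-1)·4 + 5·4) = (16, 16)
The requested component of w2 is 16.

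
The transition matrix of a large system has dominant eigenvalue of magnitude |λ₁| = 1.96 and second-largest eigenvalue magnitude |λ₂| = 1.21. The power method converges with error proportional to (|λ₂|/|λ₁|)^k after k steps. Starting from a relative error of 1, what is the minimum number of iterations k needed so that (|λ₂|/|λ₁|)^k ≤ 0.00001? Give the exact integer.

|λ₂/λ₁| = 1.21/1.96 = 0.61735
Need k ≥ ln(0.00001) / ln(0.61735) = -11.5129 / -0.4823 ≈ 23.870
Smallest integer k satisfying the bound: 24

24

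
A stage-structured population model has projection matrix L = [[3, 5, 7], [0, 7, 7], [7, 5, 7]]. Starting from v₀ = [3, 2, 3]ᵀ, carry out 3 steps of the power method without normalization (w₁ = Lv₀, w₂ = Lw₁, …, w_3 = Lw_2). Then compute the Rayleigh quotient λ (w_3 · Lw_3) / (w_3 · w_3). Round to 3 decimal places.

w1 = Lv₀ = (3·3 + 5·2 + 7·3; 0·3 + 7·2 + 7·3; 7·3 + 5·2 + 7·3) = (40, 35, 52)
w2 = Lw1 = (3·40 + 5·35 + 7·52; 0·40 + 7·35 + 7·52; 7·40 + 5·35 + 7·52) = (659, 609, 819)
w3 = Lw2 = (10755, 9996, 13391)
Lw3 = (175982, 163709, 219002)
w3·Lw3 = 10755·175982 + 9996·163709 + 13391·219002 = 6461777356; w3·w3 = 10755·10755 + 9996·9996 + 13391·13391 = 394908922
λ ≈ 6461777356/394908922 = 16.363

16.363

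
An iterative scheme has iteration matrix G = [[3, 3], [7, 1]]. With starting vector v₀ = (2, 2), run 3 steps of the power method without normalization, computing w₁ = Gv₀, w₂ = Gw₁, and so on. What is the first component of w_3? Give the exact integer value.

552

w1 = Gv₀ = (12, 16)
w2 = Gw1 = (84, 100)
w3 = Gw2 = (552, 688)
The requested component of w3 is 552.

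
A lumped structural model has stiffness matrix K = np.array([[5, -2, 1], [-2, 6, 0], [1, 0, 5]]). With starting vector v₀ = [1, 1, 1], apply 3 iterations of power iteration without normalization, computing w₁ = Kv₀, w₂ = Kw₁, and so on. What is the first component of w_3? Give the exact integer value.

92

w1 = Kv₀ = (5·1 + (-2)·1 + 1·1; (-2)·1 + 6·1 + 0·1; 1·1 + 0·1 + 5·1) = (4, 4, 6)
w2 = Kw1 = (5·4 + (-2)·4 + 1·6; (-2)·4 + 6·4 + 0·6; 1·4 + 0·4 + 5·6) = (18, 16, 34)
w3 = Kw2 = (92, 60, 188)
The requested component of w3 is 92.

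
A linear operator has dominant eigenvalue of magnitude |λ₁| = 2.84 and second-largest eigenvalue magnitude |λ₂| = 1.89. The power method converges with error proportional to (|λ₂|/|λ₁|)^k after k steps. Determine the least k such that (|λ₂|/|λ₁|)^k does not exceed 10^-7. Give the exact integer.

40

|λ₂/λ₁| = 1.89/2.84 = 0.66549
Need k ≥ ln(10^-7) / ln(0.66549) = -16.1181 / -0.4072 ≈ 39.580
Smallest integer k satisfying the bound: 40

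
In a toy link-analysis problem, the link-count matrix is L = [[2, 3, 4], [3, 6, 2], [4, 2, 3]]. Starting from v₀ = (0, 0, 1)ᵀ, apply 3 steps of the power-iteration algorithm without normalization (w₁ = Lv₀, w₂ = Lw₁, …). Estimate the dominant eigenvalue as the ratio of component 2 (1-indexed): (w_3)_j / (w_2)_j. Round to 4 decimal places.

w1 = Lv₀ = (4, 2, 3)
w2 = Lw1 = (26, 30, 29)
w3 = Lw2 = (258, 316, 251)
Ratio at component: 316 / 30 = 10.5333

10.5333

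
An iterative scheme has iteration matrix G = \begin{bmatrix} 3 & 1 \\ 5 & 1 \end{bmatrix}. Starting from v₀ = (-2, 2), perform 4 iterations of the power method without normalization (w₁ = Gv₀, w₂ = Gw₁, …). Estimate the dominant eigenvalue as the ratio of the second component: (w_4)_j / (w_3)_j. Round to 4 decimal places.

λ ≈ 4.4375

w1 = Gv₀ = (-4, -8)
w2 = Gw1 = (-20, -28)
w3 = Gw2 = (-88, -128)
w4 = Gw3 = (-392, -568)
Ratio at component: -568 / -128 = 4.4375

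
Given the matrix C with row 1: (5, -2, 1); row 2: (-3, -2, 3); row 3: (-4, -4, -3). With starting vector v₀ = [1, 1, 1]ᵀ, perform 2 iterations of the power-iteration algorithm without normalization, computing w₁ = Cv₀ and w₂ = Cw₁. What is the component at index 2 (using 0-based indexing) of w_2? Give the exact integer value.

25

w1 = Cv₀ = (5·1 + (-2)·1 + 1·1; (-3)·1 + (-2)·1 + 3·1; (-4)·1 + (-4)·1 + (-3)·1) = (4, -2, -11)
w2 = Cw1 = (5·4 + (-2)·(-2) + 1·(-11); (-3)·4 + (-2)·(-2) + 3·(-11); (-4)·4 + (-4)·(-2) + (-3)·(-11)) = (13, -41, 25)
The requested component of w2 is 25.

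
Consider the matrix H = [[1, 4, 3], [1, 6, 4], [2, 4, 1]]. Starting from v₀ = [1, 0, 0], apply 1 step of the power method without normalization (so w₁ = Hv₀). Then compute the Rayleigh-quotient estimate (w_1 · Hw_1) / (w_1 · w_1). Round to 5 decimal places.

w1 = Hv₀ = (1·1 + 4·0 + 3·0; 1·1 + 6·0 + 4·0; 2·1 + 4·0 + 1·0) = (1, 1, 2)
Hw1 = (11, 15, 8)
w1·Hw1 = 1·11 + 1·15 + 2·8 = 42; w1·w1 = 1·1 + 1·1 + 2·2 = 6
λ ≈ 42/6 = 7.00000

7.00000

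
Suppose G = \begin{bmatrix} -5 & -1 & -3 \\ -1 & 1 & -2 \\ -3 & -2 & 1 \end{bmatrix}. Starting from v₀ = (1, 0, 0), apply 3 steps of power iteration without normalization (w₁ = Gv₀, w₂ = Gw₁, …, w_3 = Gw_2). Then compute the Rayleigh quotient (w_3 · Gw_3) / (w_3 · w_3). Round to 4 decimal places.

-6.6201

w1 = Gv₀ = ((-5)·1 + (-1)·0 + (-3)·0; (-1)·1 + 1·0 + (-2)·0; (-3)·1 + (-2)·0 + 1·0) = (-5, -1, -3)
w2 = Gw1 = ((-5)·(-5) + (-1)·(-1) + (-3)·(-3); (-1)·(-5) + 1·(-1) + (-2)·(-3); (-3)·(-5) + (-2)·(-1) + 1·(-3)) = (35, 10, 14)
w3 = Gw2 = (-227, -53, -111)
Gw3 = (1521, 396, 676)
w3·Gw3 = (-227)·1521 + (-53)·396 + (-111)·676 = -441291; w3·w3 = (-227)·(-227) + (-53)·(-53) + (-111)·(-111) = 66659
λ ≈ -441291/66659 = -6.6201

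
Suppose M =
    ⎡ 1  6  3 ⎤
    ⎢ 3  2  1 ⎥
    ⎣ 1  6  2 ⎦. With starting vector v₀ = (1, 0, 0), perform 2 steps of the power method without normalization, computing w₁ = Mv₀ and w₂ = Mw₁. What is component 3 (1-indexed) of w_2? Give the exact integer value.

21

w1 = Mv₀ = (1, 3, 1)
w2 = Mw1 = (22, 10, 21)
The requested component of w2 is 21.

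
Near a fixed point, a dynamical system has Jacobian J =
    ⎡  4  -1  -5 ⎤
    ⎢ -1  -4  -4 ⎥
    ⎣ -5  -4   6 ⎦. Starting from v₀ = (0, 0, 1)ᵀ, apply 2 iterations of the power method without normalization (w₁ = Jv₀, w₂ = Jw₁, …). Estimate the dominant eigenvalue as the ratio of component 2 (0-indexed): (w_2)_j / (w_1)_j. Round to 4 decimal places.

λ ≈ 12.8333

w1 = Jv₀ = (4·0 + (-1)·0 + (-5)·1; (-1)·0 + (-4)·0 + (-4)·1; (-5)·0 + (-4)·0 + 6·1) = (-5, -4, 6)
w2 = Jw1 = (4·(-5) + (-1)·(-4) + (-5)·6; (-1)·(-5) + (-4)·(-4) + (-4)·6; (-5)·(-5) + (-4)·(-4) + 6·6) = (-46, -3, 77)
Ratio at component: 77 / 6 = 12.8333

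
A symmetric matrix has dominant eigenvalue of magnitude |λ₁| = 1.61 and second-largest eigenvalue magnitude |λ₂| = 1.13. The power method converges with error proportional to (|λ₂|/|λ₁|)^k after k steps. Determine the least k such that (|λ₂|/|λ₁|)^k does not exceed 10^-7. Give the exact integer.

|λ₂/λ₁| = 1.13/1.61 = 0.70186
Need k ≥ ln(10^-7) / ln(0.70186) = -16.1181 / -0.3540 ≈ 45.529
Smallest integer k satisfying the bound: 46

46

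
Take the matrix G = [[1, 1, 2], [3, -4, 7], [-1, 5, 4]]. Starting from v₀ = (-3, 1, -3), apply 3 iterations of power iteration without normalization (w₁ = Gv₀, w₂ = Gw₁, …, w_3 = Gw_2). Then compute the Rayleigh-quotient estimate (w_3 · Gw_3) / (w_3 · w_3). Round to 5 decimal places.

w1 = Gv₀ = (1·(-3) + 1·1 + 2·(-3); 3·(-3) + (-4)·1 + 7·(-3); (-1)·(-3) + 5·1 + 4·(-3)) = (-8, -34, -4)
w2 = Gw1 = (1·(-8) + 1·(-34) + 2·(-4); 3·(-8) + (-4)·(-34) + 7·(-4); (-1)·(-8) + 5·(-34) + 4·(-4)) = (-50, 84, -178)
w3 = Gw2 = (-322, -1732, -242)
Gw3 = (-2538, 4268, -9306)
w3·Gw3 = (-322)·(-2538) + (-1732)·4268 + (-242)·(-9306) = -4322888; w3·w3 = (-322)·(-322) + (-1732)·(-1732) + (-242)·(-242) = 3162072
λ ≈ -4322888/3162072 = -1.36711

-1.36711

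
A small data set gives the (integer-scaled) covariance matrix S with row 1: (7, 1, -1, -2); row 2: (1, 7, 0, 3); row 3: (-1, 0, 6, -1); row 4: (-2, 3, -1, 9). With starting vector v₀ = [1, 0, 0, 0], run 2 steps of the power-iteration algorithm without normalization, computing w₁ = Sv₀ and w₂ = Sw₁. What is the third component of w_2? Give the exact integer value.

w1 = Sv₀ = (7, 1, -1, -2)
w2 = Sw1 = (55, 8, -11, -28)
The requested component of w2 is -11.

-11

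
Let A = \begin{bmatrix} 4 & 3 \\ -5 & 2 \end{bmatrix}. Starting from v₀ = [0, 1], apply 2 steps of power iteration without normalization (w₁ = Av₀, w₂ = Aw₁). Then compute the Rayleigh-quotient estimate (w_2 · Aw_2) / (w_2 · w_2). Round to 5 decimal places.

w1 = Av₀ = (3, 2)
w2 = Aw1 = (18, -11)
Aw2 = (39, -112)
w2·Aw2 = 18·39 + (-11)·(-112) = 1934; w2·w2 = 18·18 + (-11)·(-11) = 445
λ ≈ 1934/445 = 4.34607

λ ≈ 4.34607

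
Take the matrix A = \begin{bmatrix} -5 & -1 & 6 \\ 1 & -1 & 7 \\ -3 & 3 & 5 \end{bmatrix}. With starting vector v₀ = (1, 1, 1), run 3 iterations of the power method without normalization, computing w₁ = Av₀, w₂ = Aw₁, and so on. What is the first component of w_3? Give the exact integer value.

133

w1 = Av₀ = ((-5)·1 + (-1)·1 + 6·1; 1·1 + (-1)·1 + 7·1; (-3)·1 + 3·1 + 5·1) = (0, 7, 5)
w2 = Aw1 = ((-5)·0 + (-1)·7 + 6·5; 1·0 + (-1)·7 + 7·5; (-3)·0 + 3·7 + 5·5) = (23, 28, 46)
w3 = Aw2 = (133, 317, 245)
The requested component of w3 is 133.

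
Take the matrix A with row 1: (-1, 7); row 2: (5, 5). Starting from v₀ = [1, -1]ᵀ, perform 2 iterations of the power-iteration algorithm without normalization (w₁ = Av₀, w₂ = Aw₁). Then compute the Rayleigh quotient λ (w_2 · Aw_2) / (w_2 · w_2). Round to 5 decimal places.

λ ≈ 2.46154

w1 = Av₀ = ((-1)·1 + 7·(-1); 5·1 + 5·(-1)) = (-8, 0)
w2 = Aw1 = ((-1)·(-8) + 7·0; 5·(-8) + 5·0) = (8, -40)
Aw2 = (-288, -160)
w2·Aw2 = 8·(-288) + (-40)·(-160) = 4096; w2·w2 = 8·8 + (-40)·(-40) = 1664
λ ≈ 4096/1664 = 2.46154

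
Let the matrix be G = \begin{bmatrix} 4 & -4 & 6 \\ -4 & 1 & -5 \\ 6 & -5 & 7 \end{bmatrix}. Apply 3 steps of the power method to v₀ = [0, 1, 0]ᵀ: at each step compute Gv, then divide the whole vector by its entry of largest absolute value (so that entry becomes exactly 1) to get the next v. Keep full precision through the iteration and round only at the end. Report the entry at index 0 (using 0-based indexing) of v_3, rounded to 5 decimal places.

Gv0 = (-4.000000, 1.000000, -5.000000); divide by -5.000000 → v1 = (0.800000, -0.200000, 1.000000)
Gv1 = (10.000000, -8.400000, 12.800000); divide by 12.800000 → v2 = (0.781250, -0.656250, 1.000000)
Gv2 = (11.750000, -8.781250, 14.968750); divide by 14.968750 → v3 = (0.784969, -0.586639, 1.000000)
Requested entry of v3: -752/-958 = 0.78497

0.78497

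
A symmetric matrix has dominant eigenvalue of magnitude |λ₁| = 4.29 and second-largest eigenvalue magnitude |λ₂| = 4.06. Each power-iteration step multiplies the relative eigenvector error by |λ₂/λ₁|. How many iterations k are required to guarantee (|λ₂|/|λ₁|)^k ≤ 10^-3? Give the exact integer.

126

|λ₂/λ₁| = 4.06/4.29 = 0.94639
Need k ≥ ln(10^-3) / ln(0.94639) = -6.9078 / -0.0551 ≈ 125.359
Smallest integer k satisfying the bound: 126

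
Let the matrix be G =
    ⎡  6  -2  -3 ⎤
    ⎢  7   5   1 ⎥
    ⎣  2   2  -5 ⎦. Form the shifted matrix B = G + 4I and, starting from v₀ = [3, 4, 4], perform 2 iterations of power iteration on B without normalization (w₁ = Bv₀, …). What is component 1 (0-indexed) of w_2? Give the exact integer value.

629

B = G + 4I has rows (10, -2, -3); (7, 9, 1); (2, 2, -1)
w1 = Bv₀ = (10·3 + (-2)·4 + (-3)·4; 7·3 + 9·4 + 1·4; 2·3 + 2·4 + (-1)·4) = (10, 61, 10)
w2 = Bw1 = (10·10 + (-2)·61 + (-3)·10; 7·10 + 9·61 + 1·10; 2·10 + 2·61 + (-1)·10) = (-52, 629, 132)
Requested component of w2: 629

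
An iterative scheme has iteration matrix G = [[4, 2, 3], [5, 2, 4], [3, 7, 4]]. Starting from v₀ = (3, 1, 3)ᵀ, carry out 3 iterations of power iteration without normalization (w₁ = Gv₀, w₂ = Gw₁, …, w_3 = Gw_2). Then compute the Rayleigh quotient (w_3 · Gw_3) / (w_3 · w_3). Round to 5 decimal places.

w1 = Gv₀ = (4·3 + 2·1 + 3·3; 5·3 + 2·1 + 4·3; 3·3 + 7·1 + 4·3) = (23, 29, 28)
w2 = Gw1 = (4·23 + 2·29 + 3·28; 5·23 + 2·29 + 4·28; 3·23 + 7·29 + 4·28) = (234, 285, 384)
w3 = Gw2 = (2658, 3276, 4233)
Gw3 = (29883, 36774, 47838)
w3·Gw3 = 2658·29883 + 3276·36774 + 4233·47838 = 402398892; w3·w3 = 2658·2658 + 3276·3276 + 4233·4233 = 35715429
λ ≈ 402398892/35715429 = 11.26681

11.26681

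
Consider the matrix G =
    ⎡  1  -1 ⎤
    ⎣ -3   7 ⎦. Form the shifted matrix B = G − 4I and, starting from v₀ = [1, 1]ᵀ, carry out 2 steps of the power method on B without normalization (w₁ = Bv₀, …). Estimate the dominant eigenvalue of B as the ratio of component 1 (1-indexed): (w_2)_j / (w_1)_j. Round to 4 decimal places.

-3.0000

B = G − 4I has rows (-3, -1); (-3, 3)
w1 = Bv₀ = ((-3)·1 + (-1)·1; (-3)·1 + 3·1) = (-4, 0)
w2 = Bw1 = ((-3)·(-4) + (-1)·0; (-3)·(-4) + 3·0) = (12, 12)
Ratio: 12/-4 = -3.0000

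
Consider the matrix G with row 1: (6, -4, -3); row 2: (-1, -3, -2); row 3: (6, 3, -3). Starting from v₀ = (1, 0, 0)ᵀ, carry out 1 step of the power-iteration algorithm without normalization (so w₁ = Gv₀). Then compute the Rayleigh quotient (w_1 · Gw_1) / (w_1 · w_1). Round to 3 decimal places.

w1 = Gv₀ = (6, -1, 6)
Gw1 = (22, -15, 15)
w1·Gw1 = 6·22 + (-1)·(-15) + 6·15 = 237; w1·w1 = 6·6 + (-1)·(-1) + 6·6 = 73
λ ≈ 237/73 = 3.247

3.247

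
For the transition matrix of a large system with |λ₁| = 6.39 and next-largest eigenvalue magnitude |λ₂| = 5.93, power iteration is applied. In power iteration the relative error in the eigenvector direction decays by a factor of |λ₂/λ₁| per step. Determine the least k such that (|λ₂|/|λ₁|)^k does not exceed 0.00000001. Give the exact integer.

247

|λ₂/λ₁| = 5.93/6.39 = 0.92801
Need k ≥ ln(0.00000001) / ln(0.92801) = -18.4207 / -0.0747 ≈ 246.562
Smallest integer k satisfying the bound: 247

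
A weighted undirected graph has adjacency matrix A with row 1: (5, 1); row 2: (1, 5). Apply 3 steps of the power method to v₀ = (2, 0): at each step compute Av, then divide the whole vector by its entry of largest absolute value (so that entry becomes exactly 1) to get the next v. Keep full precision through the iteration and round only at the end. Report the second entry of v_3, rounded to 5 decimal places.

Av0 = (10.000000, 2.000000); divide by 10.000000 → v1 = (1.000000, 0.200000)
Av1 = (5.200000, 2.000000); divide by 5.200000 → v2 = (1.000000, 0.384615)
Av2 = (5.384615, 2.923077); divide by 5.384615 → v3 = (1.000000, 0.542857)
Requested entry of v3: 152/280 = 0.54286

0.54286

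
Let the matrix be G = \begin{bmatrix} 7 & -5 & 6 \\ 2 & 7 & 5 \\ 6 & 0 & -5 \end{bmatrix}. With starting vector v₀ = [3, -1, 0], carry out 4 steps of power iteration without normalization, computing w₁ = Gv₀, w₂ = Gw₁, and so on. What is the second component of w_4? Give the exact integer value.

23827

w1 = Gv₀ = (7·3 + (-5)·(-1) + 6·0; 2·3 + 7·(-1) + 5·0; 6·3 + 0·(-1) + (-5)·0) = (26, -1, 18)
w2 = Gw1 = (7·26 + (-5)·(-1) + 6·18; 2·26 + 7·(-1) + 5·18; 6·26 + 0·(-1) + (-5)·18) = (295, 135, 66)
w3 = Gw2 = (1786, 1865, 1440)
w4 = Gw3 = (11817, 23827, 3516)
The requested component of w4 is 23827.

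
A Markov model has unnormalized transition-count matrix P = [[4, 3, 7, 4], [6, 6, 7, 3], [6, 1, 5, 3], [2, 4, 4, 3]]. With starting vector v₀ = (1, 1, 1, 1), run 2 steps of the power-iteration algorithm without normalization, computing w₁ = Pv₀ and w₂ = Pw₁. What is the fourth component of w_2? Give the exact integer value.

223

w1 = Pv₀ = (18, 22, 15, 13)
w2 = Pw1 = (295, 384, 244, 223)
The requested component of w2 is 223.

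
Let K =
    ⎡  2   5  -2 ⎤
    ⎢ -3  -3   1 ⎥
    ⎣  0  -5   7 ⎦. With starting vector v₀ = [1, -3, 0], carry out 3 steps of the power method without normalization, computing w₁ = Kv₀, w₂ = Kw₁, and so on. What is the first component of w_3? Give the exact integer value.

-22

w1 = Kv₀ = (2·1 + 5·(-3) + (-2)·0; (-3)·1 + (-3)·(-3) + 1·0; 0·1 + (-5)·(-3) + 7·0) = (-13, 6, 15)
w2 = Kw1 = (2·(-13) + 5·6 + (-2)·15; (-3)·(-13) + (-3)·6 + 1·15; 0·(-13) + (-5)·6 + 7·15) = (-26, 36, 75)
w3 = Kw2 = (-22, 45, 345)
The requested component of w3 is -22.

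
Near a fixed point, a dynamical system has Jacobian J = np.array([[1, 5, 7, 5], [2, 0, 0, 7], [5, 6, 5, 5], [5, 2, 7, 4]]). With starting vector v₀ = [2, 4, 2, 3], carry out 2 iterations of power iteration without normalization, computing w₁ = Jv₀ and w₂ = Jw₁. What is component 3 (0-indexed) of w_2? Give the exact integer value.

w1 = Jv₀ = (51, 25, 59, 44)
w2 = Jw1 = (809, 410, 920, 894)
The requested component of w2 is 894.

894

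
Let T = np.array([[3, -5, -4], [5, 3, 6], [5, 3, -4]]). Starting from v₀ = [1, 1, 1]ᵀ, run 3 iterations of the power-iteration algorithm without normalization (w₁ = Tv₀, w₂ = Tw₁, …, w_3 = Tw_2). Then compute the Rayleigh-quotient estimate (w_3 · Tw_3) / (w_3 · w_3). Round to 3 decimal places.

4.124

w1 = Tv₀ = (3·1 + (-5)·1 + (-4)·1; 5·1 + 3·1 + 6·1; 5·1 + 3·1 + (-4)·1) = (-6, 14, 4)
w2 = Tw1 = (3·(-6) + (-5)·14 + (-4)·4; 5·(-6) + 3·14 + 6·4; 5·(-6) + 3·14 + (-4)·4) = (-104, 36, -4)
w3 = Tw2 = (-476, -436, -396)
Tw3 = (2336, -6064, -2104)
w3·Tw3 = (-476)·2336 + (-436)·(-6064) + (-396)·(-2104) = 2365152; w3·w3 = (-476)·(-476) + (-436)·(-436) + (-396)·(-396) = 573488
λ ≈ 2365152/573488 = 4.124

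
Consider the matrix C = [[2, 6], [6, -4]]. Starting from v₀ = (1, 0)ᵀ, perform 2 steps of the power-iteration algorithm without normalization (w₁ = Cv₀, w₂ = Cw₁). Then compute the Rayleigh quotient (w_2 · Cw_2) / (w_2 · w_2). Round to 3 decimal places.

-1.798

w1 = Cv₀ = (2, 6)
w2 = Cw1 = (40, -12)
Cw2 = (8, 288)
w2·Cw2 = 40·8 + (-12)·288 = -3136; w2·w2 = 40·40 + (-12)·(-12) = 1744
λ ≈ -3136/1744 = -1.798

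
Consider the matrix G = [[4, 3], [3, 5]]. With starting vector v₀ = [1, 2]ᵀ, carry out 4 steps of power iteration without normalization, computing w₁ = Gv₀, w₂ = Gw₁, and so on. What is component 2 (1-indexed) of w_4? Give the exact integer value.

w1 = Gv₀ = (10, 13)
w2 = Gw1 = (79, 95)
w3 = Gw2 = (601, 712)
w4 = Gw3 = (4540, 5363)
The requested component of w4 is 5363.

5363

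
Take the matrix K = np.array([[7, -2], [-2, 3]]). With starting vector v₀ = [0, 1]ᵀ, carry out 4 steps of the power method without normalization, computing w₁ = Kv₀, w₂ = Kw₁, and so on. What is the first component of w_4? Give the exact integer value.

-1320

w1 = Kv₀ = (7·0 + (-2)·1; (-2)·0 + 3·1) = (-2, 3)
w2 = Kw1 = (7·(-2) + (-2)·3; (-2)·(-2) + 3·3) = (-20, 13)
w3 = Kw2 = (-166, 79)
w4 = Kw3 = (-1320, 569)
The requested component of w4 is -1320.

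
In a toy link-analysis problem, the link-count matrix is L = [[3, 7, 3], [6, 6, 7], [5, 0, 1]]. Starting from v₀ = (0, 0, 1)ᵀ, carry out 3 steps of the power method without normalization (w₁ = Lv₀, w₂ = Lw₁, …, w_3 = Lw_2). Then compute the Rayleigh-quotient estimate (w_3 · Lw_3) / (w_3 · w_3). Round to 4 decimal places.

13.1650

w1 = Lv₀ = (3·0 + 7·0 + 3·1; 6·0 + 6·0 + 7·1; 5·0 + 0·0 + 1·1) = (3, 7, 1)
w2 = Lw1 = (3·3 + 7·7 + 3·1; 6·3 + 6·7 + 7·1; 5·3 + 0·7 + 1·1) = (61, 67, 16)
w3 = Lw2 = (700, 880, 321)
Lw3 = (9223, 11727, 3821)
w3·Lw3 = 700·9223 + 880·11727 + 321·3821 = 18002401; w3·w3 = 700·700 + 880·880 + 321·321 = 1367441
λ ≈ 18002401/1367441 = 13.1650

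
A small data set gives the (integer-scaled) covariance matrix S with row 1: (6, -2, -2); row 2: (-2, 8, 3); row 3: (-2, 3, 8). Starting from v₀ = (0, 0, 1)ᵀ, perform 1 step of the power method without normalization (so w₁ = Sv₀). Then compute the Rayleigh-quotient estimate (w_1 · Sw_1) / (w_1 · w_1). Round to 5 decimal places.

w1 = Sv₀ = (6·0 + (-2)·0 + (-2)·1; (-2)·0 + 8·0 + 3·1; (-2)·0 + 3·0 + 8·1) = (-2, 3, 8)
Sw1 = (-34, 52, 77)
w1·Sw1 = (-2)·(-34) + 3·52 + 8·77 = 840; w1·w1 = (-2)·(-2) + 3·3 + 8·8 = 77
λ ≈ 840/77 = 10.90909

10.90909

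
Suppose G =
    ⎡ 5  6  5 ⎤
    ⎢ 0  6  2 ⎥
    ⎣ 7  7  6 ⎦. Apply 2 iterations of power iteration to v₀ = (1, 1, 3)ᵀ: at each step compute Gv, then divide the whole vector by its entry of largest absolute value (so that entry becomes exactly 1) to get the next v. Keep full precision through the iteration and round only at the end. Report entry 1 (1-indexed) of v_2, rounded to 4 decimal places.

0.7904

Gv0 = (26.00000, 12.00000, 32.00000); divide by 32.00000 → v1 = (0.81250, 0.37500, 1.00000)
Gv1 = (11.31250, 4.25000, 14.31250); divide by 14.31250 → v2 = (0.79039, 0.29694, 1.00000)
Requested entry of v2: 362/458 = 0.7904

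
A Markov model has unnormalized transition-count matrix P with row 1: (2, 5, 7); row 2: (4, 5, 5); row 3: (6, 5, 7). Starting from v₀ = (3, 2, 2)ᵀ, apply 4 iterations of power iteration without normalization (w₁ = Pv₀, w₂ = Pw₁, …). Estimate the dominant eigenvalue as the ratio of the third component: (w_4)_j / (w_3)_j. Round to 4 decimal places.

w1 = Pv₀ = (2·3 + 5·2 + 7·2; 4·3 + 5·2 + 5·2; 6·3 + 5·2 + 7·2) = (30, 32, 42)
w2 = Pw1 = (2·30 + 5·32 + 7·42; 4·30 + 5·32 + 5·42; 6·30 + 5·32 + 7·42) = (514, 490, 634)
w3 = Pw2 = (7916, 7676, 9972)
w4 = Pw3 = (124016, 119904, 155680)
Ratio at component: 155680 / 9972 = 15.6117

15.6117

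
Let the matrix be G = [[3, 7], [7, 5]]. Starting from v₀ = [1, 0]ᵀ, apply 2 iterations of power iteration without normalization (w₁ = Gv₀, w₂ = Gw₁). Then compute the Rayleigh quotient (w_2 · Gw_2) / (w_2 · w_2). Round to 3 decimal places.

10.961

w1 = Gv₀ = (3, 7)
w2 = Gw1 = (58, 56)
Gw2 = (566, 686)
w2·Gw2 = 58·566 + 56·686 = 71244; w2·w2 = 58·58 + 56·56 = 6500
λ ≈ 71244/6500 = 10.961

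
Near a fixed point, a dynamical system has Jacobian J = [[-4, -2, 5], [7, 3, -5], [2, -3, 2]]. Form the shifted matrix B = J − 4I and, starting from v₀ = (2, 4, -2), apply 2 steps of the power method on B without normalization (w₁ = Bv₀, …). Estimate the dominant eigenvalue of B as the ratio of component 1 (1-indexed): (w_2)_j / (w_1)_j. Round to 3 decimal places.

B = J − 4I has rows (-8, -2, 5); (7, -1, -5); (2, -3, -2)
w1 = Bv₀ = ((-8)·2 + (-2)·4 + 5·(-2); 7·2 + (-1)·4 + (-5)·(-2); 2·2 + (-3)·4 + (-2)·(-2)) = (-34, 20, -4)
w2 = Bw1 = ((-8)·(-34) + (-2)·20 + 5·(-4); 7·(-34) + (-1)·20 + (-5)·(-4); 2·(-34) + (-3)·20 + (-2)·(-4)) = (212, -238, -120)
Ratio: 212/-34 = -6.235

-6.235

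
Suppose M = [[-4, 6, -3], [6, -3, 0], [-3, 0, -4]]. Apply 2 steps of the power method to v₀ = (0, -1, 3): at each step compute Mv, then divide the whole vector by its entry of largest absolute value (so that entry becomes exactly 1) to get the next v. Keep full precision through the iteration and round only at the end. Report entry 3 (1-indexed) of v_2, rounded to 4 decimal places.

0.8158

Mv0 = (-15.00000, 3.00000, -12.00000); divide by -15.00000 → v1 = (1.00000, -0.20000, 0.80000)
Mv1 = (-7.60000, 6.60000, -6.20000); divide by -7.60000 → v2 = (1.00000, -0.86842, 0.81579)
Requested entry of v2: 93/114 = 0.8158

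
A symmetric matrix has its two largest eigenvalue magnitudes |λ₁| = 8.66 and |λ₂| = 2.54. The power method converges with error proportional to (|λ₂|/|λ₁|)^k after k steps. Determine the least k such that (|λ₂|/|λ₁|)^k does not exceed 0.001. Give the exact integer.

|λ₂/λ₁| = 2.54/8.66 = 0.29330
Need k ≥ ln(0.001) / ln(0.29330) = -6.9078 / -1.2266 ≈ 5.632
Smallest integer k satisfying the bound: 6

6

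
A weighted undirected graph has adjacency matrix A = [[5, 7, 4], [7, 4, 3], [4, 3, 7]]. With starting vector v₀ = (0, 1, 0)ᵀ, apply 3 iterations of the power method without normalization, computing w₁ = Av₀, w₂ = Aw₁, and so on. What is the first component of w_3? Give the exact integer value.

1137

w1 = Av₀ = (7, 4, 3)
w2 = Aw1 = (75, 74, 61)
w3 = Aw2 = (1137, 1004, 949)
The requested component of w3 is 1137.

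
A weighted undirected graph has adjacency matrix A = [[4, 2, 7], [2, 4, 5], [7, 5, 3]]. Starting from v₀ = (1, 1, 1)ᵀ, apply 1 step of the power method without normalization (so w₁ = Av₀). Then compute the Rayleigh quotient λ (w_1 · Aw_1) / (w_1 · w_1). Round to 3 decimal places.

w1 = Av₀ = (4·1 + 2·1 + 7·1; 2·1 + 4·1 + 5·1; 7·1 + 5·1 + 3·1) = (13, 11, 15)
Aw1 = (179, 145, 191)
w1·Aw1 = 13·179 + 11·145 + 15·191 = 6787; w1·w1 = 13·13 + 11·11 + 15·15 = 515
λ ≈ 6787/515 = 13.179

13.179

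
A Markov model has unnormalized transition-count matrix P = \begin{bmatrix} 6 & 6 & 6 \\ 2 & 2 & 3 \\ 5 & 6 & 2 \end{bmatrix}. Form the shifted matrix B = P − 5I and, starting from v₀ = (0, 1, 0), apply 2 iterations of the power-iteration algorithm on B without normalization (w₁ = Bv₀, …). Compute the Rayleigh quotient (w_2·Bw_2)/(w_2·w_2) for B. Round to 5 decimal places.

B = P − 5I has rows (1, 6, 6); (2, -3, 3); (5, 6, -3)
w1 = Bv₀ = (1·0 + 6·1 + 6·0; 2·0 + (-3)·1 + 3·0; 5·0 + 6·1 + (-3)·0) = (6, -3, 6)
w2 = Bw1 = (1·6 + 6·(-3) + 6·6; 2·6 + (-3)·(-3) + 3·6; 5·6 + 6·(-3) + (-3)·6) = (24, 39, -6)
Bw2 = (222, -87, 372)
w2·Bw2 = -297; w2·w2 = 2133; μ ≈ -297/2133 = -0.13924

-0.13924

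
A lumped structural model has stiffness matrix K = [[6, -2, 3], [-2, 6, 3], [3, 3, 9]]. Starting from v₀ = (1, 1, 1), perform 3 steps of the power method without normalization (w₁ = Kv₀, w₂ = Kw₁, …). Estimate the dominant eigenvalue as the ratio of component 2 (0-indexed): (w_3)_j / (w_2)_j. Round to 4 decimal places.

λ ≈ 11.4746

w1 = Kv₀ = (7, 7, 15)
w2 = Kw1 = (73, 73, 177)
w3 = Kw2 = (823, 823, 2031)
Ratio at component: 2031 / 177 = 11.4746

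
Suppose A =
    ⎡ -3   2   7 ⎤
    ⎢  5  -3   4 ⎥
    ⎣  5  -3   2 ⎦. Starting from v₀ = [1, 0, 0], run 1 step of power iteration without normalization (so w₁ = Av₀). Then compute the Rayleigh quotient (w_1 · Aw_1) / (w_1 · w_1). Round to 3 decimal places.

w1 = Av₀ = ((-3)·1 + 2·0 + 7·0; 5·1 + (-3)·0 + 4·0; 5·1 + (-3)·0 + 2·0) = (-3, 5, 5)
Aw1 = (54, -10, -20)
w1·Aw1 = (-3)·54 + 5·(-10) + 5·(-20) = -312; w1·w1 = (-3)·(-3) + 5·5 + 5·5 = 59
λ ≈ -312/59 = -5.288

λ ≈ -5.288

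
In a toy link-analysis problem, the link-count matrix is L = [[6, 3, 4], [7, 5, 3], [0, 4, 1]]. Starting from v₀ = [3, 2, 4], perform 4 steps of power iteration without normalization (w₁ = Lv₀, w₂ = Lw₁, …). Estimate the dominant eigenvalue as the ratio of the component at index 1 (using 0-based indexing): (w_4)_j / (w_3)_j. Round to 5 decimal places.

λ ≈ 11.65051

w1 = Lv₀ = (6·3 + 3·2 + 4·4; 7·3 + 5·2 + 3·4; 0·3 + 4·2 + 1·4) = (40, 43, 12)
w2 = Lw1 = (6·40 + 3·43 + 4·12; 7·40 + 5·43 + 3·12; 0·40 + 4·43 + 1·12) = (417, 531, 184)
w3 = Lw2 = (4831, 6126, 2308)
w4 = Lw3 = (56596, 71371, 26812)
Ratio at component: 71371 / 6126 = 11.65051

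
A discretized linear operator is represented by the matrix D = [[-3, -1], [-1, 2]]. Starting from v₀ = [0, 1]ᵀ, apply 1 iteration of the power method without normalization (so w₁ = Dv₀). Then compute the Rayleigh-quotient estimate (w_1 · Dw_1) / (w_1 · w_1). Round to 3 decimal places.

w1 = Dv₀ = ((-3)·0 + (-1)·1; (-1)·0 + 2·1) = (-1, 2)
Dw1 = (1, 5)
w1·Dw1 = (-1)·1 + 2·5 = 9; w1·w1 = (-1)·(-1) + 2·2 = 5
λ ≈ 9/5 = 1.800

1.800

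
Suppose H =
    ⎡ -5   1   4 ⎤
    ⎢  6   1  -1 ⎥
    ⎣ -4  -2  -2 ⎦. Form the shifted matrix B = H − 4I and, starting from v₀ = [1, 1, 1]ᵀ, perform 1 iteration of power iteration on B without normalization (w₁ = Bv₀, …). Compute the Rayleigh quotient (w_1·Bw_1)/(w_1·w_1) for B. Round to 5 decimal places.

μ ≈ -6.12195

B = H − 4I has rows (-9, 1, 4); (6, -3, -1); (-4, -2, -6)
w1 = Bv₀ = (-4, 2, -12)
Bw1 = (-10, -18, 84)
w1·Bw1 = -1004; w1·w1 = 164; μ ≈ -1004/164 = -6.12195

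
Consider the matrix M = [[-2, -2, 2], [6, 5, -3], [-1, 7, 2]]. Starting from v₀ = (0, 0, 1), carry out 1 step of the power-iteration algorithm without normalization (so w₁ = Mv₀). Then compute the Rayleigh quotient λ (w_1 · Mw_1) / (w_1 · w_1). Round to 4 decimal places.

λ ≈ 0.0588

w1 = Mv₀ = (2, -3, 2)
Mw1 = (6, -9, -19)
w1·Mw1 = 2·6 + (-3)·(-9) + 2·(-19) = 1; w1·w1 = 2·2 + (-3)·(-3) + 2·2 = 17
λ ≈ 1/17 = 0.0588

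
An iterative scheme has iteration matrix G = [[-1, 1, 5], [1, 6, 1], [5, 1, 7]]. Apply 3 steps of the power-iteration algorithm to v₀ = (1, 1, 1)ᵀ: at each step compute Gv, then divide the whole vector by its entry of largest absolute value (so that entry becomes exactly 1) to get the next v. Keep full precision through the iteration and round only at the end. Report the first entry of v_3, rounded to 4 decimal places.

0.4851

Gv0 = (5.00000, 8.00000, 13.00000); divide by 13.00000 → v1 = (0.38462, 0.61538, 1.00000)
Gv1 = (5.23077, 5.07692, 9.53846); divide by 9.53846 → v2 = (0.54839, 0.53226, 1.00000)
Gv2 = (4.98387, 4.74194, 10.27419); divide by 10.27419 → v3 = (0.48509, 0.46154, 1.00000)
Requested entry of v3: 618/1274 = 0.4851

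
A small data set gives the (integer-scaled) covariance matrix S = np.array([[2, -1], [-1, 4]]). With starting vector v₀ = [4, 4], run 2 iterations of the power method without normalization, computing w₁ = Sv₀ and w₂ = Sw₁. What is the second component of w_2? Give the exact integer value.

w1 = Sv₀ = (2·4 + (-1)·4; (-1)·4 + 4·4) = (4, 12)
w2 = Sw1 = (2·4 + (-1)·12; (-1)·4 + 4·12) = (-4, 44)
The requested component of w2 is 44.

44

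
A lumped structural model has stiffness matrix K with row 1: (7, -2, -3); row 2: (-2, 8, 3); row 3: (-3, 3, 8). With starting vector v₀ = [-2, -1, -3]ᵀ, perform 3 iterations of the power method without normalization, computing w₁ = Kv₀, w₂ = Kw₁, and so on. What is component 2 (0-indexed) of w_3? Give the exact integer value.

-2271

w1 = Kv₀ = (7·(-2) + (-2)·(-1) + (-3)·(-3); (-2)·(-2) + 8·(-1) + 3·(-3); (-3)·(-2) + 3·(-1) + 8·(-3)) = (-3, -13, -21)
w2 = Kw1 = (7·(-3) + (-2)·(-13) + (-3)·(-21); (-2)·(-3) + 8·(-13) + 3·(-21); (-3)·(-3) + 3·(-13) + 8·(-21)) = (68, -161, -198)
w3 = Kw2 = (1392, -2018, -2271)
The requested component of w3 is -2271.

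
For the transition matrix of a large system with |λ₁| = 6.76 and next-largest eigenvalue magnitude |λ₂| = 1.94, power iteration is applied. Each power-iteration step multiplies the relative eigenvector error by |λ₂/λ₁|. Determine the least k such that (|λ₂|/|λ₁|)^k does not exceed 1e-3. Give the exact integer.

|λ₂/λ₁| = 1.94/6.76 = 0.28698
Need k ≥ ln(1e-3) / ln(0.28698) = -6.9078 / -1.2483 ≈ 5.534
Smallest integer k satisfying the bound: 6

6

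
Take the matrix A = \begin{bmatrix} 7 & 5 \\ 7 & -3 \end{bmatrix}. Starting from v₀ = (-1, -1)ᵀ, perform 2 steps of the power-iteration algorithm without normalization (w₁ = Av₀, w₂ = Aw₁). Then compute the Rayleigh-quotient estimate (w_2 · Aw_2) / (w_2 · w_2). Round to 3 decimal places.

λ ≈ 9.376

w1 = Av₀ = (7·(-1) + 5·(-1); 7·(-1) + (-3)·(-1)) = (-12, -4)
w2 = Aw1 = (7·(-12) + 5·(-4); 7·(-12) + (-3)·(-4)) = (-104, -72)
Aw2 = (-1088, -512)
w2·Aw2 = (-104)·(-1088) + (-72)·(-512) = 150016; w2·w2 = (-104)·(-104) + (-72)·(-72) = 16000
λ ≈ 150016/16000 = 9.376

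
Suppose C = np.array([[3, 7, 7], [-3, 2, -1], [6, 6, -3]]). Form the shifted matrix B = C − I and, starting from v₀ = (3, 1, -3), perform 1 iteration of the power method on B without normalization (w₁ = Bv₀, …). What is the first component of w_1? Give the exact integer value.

-8

B = C − I has rows (2, 7, 7); (-3, 1, -1); (6, 6, -4)
w1 = Bv₀ = (2·3 + 7·1 + 7·(-3); (-3)·3 + 1·1 + (-1)·(-3); 6·3 + 6·1 + (-4)·(-3)) = (-8, -5, 36)
Requested component of w1: -8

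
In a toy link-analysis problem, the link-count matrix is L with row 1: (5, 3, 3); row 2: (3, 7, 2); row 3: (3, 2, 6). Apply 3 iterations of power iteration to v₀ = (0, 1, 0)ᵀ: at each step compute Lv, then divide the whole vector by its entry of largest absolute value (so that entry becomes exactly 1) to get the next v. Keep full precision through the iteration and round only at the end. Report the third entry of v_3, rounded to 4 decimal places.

Lv0 = (3.00000, 7.00000, 2.00000); divide by 7.00000 → v1 = (0.42857, 1.00000, 0.28571)
Lv1 = (6.00000, 8.85714, 5.00000); divide by 8.85714 → v2 = (0.67742, 1.00000, 0.56452)
Lv2 = (8.08065, 10.16129, 7.41935); divide by 10.16129 → v3 = (0.79524, 1.00000, 0.73016)
Requested entry of v3: 460/630 = 0.7302

0.7302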